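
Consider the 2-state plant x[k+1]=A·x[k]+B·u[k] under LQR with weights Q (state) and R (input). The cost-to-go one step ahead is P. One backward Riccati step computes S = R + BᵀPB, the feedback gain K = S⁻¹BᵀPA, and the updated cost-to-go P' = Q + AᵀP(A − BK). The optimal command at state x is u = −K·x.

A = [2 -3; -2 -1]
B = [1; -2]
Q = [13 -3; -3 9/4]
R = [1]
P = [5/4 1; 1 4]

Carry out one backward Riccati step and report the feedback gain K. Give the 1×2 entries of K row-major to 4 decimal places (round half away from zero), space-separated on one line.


BᵀP = [-0.7500 -7.0000]
S = R + BᵀPB = [1] + [13.2500] = [14.2500]
BᵀPA = [12.5000 9.2500]
K = S⁻¹·BᵀPA = [0.8772 0.6491]
A−BK = [1.1228 -3.6491; -0.2456 0.2982]
AᵀP(A−BK) = [2.0351 -3.6140; -3.6140 15.2456]
P' = Q + AᵀP(A−BK) = [15.0351 -6.6140; -6.6140 17.4956]
tr(P') = 32.5307

0.8772 0.6491


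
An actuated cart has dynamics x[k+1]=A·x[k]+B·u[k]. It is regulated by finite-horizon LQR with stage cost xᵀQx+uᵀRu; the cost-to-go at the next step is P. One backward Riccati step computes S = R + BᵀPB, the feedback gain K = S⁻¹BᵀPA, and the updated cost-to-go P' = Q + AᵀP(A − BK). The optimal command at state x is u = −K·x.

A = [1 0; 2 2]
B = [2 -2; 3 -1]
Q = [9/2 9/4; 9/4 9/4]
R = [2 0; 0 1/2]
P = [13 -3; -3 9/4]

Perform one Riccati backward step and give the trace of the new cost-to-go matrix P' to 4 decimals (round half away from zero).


BᵀP = [17.0000 0.7500; -23.0000 3.7500]
S = R + BᵀPB = [2 0; 0 1/2] + [36.2500 -34.7500; -34.7500 42.2500] = [38.2500 -34.7500; -34.7500 42.7500]
BᵀPA = [18.5000 1.5000; -15.5000 7.5000]
K = S⁻¹·BᵀPA = [0.5899 0.7594; 0.1169 0.7928]
A−BK = [0.0541 0.0666; 0.3473 0.5145]
AᵀP(A−BK) = [0.8994 1.2382; 1.2382 1.9152]
P' = Q + AᵀP(A−BK) = [5.3994 3.4882; 3.4882 4.1652]
tr(P') = 9.5647

9.5647


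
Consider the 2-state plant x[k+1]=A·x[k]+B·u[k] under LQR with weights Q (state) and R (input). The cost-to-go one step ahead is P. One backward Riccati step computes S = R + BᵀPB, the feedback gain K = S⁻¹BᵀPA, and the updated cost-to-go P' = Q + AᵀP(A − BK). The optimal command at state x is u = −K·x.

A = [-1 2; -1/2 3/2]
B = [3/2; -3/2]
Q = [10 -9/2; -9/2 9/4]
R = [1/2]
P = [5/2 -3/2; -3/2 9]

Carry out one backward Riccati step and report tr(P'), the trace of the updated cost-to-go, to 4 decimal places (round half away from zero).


BᵀP = [6.0000 -15.7500]
S = R + BᵀPB = [1/2] + [32.6250] = [33.1250]
BᵀPA = [1.8750 -11.6250]
K = S⁻¹·BᵀPA = [0.0566 -0.3509]
A−BK = [-1.0849 2.5264; -0.4151 0.9736]
AᵀP(A−BK) = [3.1439 -7.3420; -7.3420 17.1703]
P' = Q + AᵀP(A−BK) = [13.1439 -11.8420; -11.8420 19.4203]
tr(P') = 32.5642

32.5642


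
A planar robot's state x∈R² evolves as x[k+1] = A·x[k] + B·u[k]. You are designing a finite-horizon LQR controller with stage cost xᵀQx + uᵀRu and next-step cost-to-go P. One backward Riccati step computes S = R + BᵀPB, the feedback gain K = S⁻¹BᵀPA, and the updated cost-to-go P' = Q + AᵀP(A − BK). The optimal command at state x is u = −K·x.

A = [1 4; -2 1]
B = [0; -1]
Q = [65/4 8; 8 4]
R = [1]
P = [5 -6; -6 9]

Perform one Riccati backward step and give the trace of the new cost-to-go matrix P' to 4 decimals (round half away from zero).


BᵀP = [6.0000 -9.0000]
S = R + BᵀPB = [1] + [9.0000] = [10.0000]
BᵀPA = [24.0000 15.0000]
K = S⁻¹·BᵀPA = [2.4000 1.5000]
A−BK = [1.0000 4.0000; 0.4000 2.5000]
AᵀP(A−BK) = [7.4000 8.0000; 8.0000 18.5000]
P' = Q + AᵀP(A−BK) = [23.6500 16.0000; 16.0000 22.5000]
tr(P') = 46.1500

46.1500


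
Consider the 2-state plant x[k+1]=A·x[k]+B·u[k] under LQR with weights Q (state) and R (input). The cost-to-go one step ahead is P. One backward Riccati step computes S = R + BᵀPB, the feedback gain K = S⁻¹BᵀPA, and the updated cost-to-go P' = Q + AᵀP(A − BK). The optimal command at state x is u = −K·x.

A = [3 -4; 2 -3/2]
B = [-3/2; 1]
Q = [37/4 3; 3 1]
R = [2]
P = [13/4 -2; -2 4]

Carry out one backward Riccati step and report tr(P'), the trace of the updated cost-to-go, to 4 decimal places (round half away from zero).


51.2629

BᵀP = [-6.8750 7.0000]
S = R + BᵀPB = [2] + [17.3125] = [19.3125]
BᵀPA = [-6.6250 17.0000]
K = S⁻¹·BᵀPA = [-0.3430 0.8803]
A−BK = [2.4854 -2.6796; 2.3430 -2.3803]
AᵀP(A−BK) = [18.9773 -20.1683; -20.1683 22.0356]
P' = Q + AᵀP(A−BK) = [28.2273 -17.1683; -17.1683 23.0356]
tr(P') = 51.2629


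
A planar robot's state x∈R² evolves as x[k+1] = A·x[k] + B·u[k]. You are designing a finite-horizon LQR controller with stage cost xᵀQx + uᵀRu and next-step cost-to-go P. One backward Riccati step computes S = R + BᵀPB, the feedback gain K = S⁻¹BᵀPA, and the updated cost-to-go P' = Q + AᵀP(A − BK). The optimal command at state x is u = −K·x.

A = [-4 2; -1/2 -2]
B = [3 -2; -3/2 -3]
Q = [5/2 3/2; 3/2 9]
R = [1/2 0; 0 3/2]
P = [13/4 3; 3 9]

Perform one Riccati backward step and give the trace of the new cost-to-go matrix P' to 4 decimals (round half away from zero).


12.9220

BᵀP = [5.2500 -4.5000; -15.5000 -33.0000]
S = R + BᵀPB = [1/2 0; 0 3/2] + [22.5000 3.0000; 3.0000 130.0000] = [23.0000 3.0000; 3.0000 131.5000]
BᵀPA = [-18.7500 19.5000; 78.5000 35.0000]
K = S⁻¹·BᵀPA = [-0.8957 0.8155; 0.6174 0.2476]
A−BK = [-0.0780 0.0485; 0.0086 -0.0340]
AᵀP(A−BK) = [0.9894 -0.1417; -0.1417 0.4326]
P' = Q + AᵀP(A−BK) = [3.4894 1.3583; 1.3583 9.4326]
tr(P') = 12.9220


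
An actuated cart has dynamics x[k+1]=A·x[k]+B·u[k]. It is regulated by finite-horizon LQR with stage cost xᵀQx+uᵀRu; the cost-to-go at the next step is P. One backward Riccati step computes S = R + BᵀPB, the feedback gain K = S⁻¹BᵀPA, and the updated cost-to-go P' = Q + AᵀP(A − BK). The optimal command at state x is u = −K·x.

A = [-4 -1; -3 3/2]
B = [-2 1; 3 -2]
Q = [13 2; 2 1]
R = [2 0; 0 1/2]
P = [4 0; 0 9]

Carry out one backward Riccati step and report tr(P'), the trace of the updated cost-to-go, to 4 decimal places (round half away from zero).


103.0106

BᵀP = [-8.0000 27.0000; 4.0000 -18.0000]
S = R + BᵀPB = [2 0; 0 1/2] + [97.0000 -62.0000; -62.0000 40.0000] = [99.0000 -62.0000; -62.0000 40.5000]
BᵀPA = [-49.0000 48.5000; 38.0000 -31.0000]
K = S⁻¹·BᵀPA = [2.2447 0.2553; 4.3746 -0.3746]
A−BK = [-3.8852 -0.1148; -0.9849 -0.0151]
AᵀP(A−BK) = [88.7553 2.2447; 2.2447 0.2553]
P' = Q + AᵀP(A−BK) = [101.7553 4.2447; 4.2447 1.2553]
tr(P') = 103.0106


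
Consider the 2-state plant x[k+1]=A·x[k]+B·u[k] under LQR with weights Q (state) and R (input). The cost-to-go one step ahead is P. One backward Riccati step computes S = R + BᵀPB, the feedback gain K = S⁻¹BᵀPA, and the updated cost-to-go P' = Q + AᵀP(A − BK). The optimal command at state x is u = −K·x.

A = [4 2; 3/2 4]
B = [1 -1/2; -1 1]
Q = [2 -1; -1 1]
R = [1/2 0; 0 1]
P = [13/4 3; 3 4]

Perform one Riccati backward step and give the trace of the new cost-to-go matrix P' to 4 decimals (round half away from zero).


126.9316

BᵀP = [0.2500 -1.0000; 1.3750 2.5000]
S = R + BᵀPB = [1/2 0; 0 1] + [1.2500 -1.1250; -1.1250 1.8125] = [1.7500 -1.1250; -1.1250 2.8125]
BᵀPA = [-0.5000 -3.5000; 9.2500 12.7500]
K = S⁻¹·BᵀPA = [2.4615 1.2308; 4.2735 5.0256]
A−BK = [3.6752 3.2821; -0.3120 0.2051]
AᵀP(A−BK) = [58.7009 61.1282; 61.1282 65.2308]
P' = Q + AᵀP(A−BK) = [60.7009 60.1282; 60.1282 66.2308]
tr(P') = 126.9316


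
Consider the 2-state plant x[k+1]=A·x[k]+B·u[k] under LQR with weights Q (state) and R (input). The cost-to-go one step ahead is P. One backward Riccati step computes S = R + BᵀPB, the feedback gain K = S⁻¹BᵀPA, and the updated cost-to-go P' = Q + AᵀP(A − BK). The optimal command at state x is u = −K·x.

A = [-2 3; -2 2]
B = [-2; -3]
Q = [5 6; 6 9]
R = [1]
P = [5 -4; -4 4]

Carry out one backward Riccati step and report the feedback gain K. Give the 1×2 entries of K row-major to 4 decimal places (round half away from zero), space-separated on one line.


0.4444 -0.2222

BᵀP = [2.0000 -4.0000]
S = R + BᵀPB = [1] + [8.0000] = [9.0000]
BᵀPA = [4.0000 -2.0000]
K = S⁻¹·BᵀPA = [0.4444 -0.2222]
A−BK = [-1.1111 2.5556; -0.6667 1.3333]
AᵀP(A−BK) = [2.2222 -5.1111; -5.1111 12.5556]
P' = Q + AᵀP(A−BK) = [7.2222 0.8889; 0.8889 21.5556]
tr(P') = 28.7778


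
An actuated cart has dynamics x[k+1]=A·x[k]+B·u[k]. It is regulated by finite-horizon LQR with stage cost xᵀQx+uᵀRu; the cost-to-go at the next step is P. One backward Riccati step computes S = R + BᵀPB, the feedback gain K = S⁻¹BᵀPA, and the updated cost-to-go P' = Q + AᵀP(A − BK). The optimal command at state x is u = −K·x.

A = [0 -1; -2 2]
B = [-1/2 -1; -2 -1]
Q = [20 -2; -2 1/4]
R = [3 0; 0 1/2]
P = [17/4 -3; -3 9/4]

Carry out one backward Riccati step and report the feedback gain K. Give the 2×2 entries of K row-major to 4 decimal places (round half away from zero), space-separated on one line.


BᵀP = [3.8750 -3.0000; -1.2500 0.7500]
S = R + BᵀPB = [3 0; 0 1/2] + [4.0625 -0.8750; -0.8750 0.5000] = [7.0625 -0.8750; -0.8750 1.0000]
BᵀPA = [6.0000 -9.8750; -1.5000 2.7500]
K = S⁻¹·BᵀPA = [0.7444 -1.1861; -0.8486 1.7122]
A−BK = [-0.4764 0.1191; -1.3598 1.3400]
AᵀP(A−BK) = [3.2605 -5.3151; -5.3151 8.8288]
P' = Q + AᵀP(A−BK) = [23.2605 -7.3151; -7.3151 9.0788]
tr(P') = 32.3393

0.7444 -1.1861 -0.8486 1.7122


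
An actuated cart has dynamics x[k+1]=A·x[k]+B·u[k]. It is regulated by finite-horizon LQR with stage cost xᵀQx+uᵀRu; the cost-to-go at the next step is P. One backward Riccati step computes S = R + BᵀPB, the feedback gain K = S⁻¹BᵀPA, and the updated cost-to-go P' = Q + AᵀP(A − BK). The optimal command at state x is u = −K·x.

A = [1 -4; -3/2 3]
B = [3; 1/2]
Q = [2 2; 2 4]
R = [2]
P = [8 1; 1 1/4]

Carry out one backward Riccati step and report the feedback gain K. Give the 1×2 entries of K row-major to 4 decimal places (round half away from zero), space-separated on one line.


0.2571 -1.1500

BᵀP = [24.5000 3.1250]
S = R + BᵀPB = [2] + [75.0625] = [77.0625]
BᵀPA = [19.8125 -88.6250]
K = S⁻¹·BᵀPA = [0.2571 -1.1500]
A−BK = [0.2287 -0.5499; -1.6285 3.5750]
AᵀP(A−BK) = [0.4688 -1.3398; -1.3398 4.3277]
P' = Q + AᵀP(A−BK) = [2.4688 0.6602; 0.6602 8.3277]
tr(P') = 10.7964


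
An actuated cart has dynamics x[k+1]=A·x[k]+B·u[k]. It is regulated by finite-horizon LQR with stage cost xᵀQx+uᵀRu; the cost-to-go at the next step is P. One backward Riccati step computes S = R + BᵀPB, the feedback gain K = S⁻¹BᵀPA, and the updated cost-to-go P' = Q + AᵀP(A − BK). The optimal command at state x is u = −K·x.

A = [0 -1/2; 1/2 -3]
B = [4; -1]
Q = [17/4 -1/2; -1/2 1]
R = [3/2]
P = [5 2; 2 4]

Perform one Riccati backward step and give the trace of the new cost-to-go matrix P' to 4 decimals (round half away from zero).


43.0971

BᵀP = [18.0000 4.0000]
S = R + BᵀPB = [3/2] + [68.0000] = [69.5000]
BᵀPA = [2.0000 -21.0000]
K = S⁻¹·BᵀPA = [0.0288 -0.3022]
A−BK = [-0.1151 0.7086; 0.5288 -3.3022]
AᵀP(A−BK) = [0.9424 -5.8957; -5.8957 36.9047]
P' = Q + AᵀP(A−BK) = [5.1924 -6.3957; -6.3957 37.9047]
tr(P') = 43.0971


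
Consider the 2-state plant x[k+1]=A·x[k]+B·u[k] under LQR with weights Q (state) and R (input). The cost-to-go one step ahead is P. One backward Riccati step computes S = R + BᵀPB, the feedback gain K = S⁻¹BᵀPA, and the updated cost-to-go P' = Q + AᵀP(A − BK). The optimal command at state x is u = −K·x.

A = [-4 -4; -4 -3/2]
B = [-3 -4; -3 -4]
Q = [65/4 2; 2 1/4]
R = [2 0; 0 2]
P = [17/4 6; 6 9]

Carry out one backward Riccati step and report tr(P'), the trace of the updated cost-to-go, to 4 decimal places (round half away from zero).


18.8372

BᵀP = [-30.7500 -45.0000; -41.0000 -60.0000]
S = R + BᵀPB = [2 0; 0 2] + [227.2500 303.0000; 303.0000 404.0000] = [229.2500 303.0000; 303.0000 406.0000]
BᵀPA = [303.0000 190.5000; 404.0000 254.0000]
K = S⁻¹·BᵀPA = [0.4785 0.3008; 0.6380 0.4011]
A−BK = [-0.0126 -1.4931; -0.0126 1.0069]
AᵀP(A−BK) = [1.2760 0.8022; 0.8022 1.0613]
P' = Q + AᵀP(A−BK) = [17.5260 2.8022; 2.8022 1.3113]
tr(P') = 18.8372


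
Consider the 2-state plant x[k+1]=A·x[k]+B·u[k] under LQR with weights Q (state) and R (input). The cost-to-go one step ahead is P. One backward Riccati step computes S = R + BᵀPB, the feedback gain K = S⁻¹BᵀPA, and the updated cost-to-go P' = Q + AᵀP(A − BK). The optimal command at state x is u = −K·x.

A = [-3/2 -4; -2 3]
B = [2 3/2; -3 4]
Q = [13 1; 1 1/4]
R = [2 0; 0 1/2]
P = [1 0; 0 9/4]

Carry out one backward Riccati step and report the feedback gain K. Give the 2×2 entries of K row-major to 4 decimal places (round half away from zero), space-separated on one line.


-0.1793 -1.3389 -0.6337 -0.2873

BᵀP = [2.0000 -6.7500; 1.5000 9.0000]
S = R + BᵀPB = [2 0; 0 1/2] + [24.2500 -24.0000; -24.0000 38.2500] = [26.2500 -24.0000; -24.0000 38.7500]
BᵀPA = [10.5000 -28.2500; -20.2500 21.0000]
K = S⁻¹·BᵀPA = [-0.1793 -1.3389; -0.6337 -0.2873]
A−BK = [-0.1908 -0.8913; -0.0034 0.1326]
AᵀP(A−BK) = [0.3015 0.7403; 0.7403 4.4604]
P' = Q + AᵀP(A−BK) = [13.3015 1.7403; 1.7403 4.7104]
tr(P') = 18.0119


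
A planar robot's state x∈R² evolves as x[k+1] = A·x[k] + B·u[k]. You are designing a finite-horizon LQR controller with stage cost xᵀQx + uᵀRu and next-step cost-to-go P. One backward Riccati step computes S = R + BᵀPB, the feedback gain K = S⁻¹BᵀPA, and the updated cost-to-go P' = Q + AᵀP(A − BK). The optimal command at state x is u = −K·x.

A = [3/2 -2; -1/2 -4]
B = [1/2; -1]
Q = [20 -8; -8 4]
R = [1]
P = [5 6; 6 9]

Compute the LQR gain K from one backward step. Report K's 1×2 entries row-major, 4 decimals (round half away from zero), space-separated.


-0.4286 5.9048

BᵀP = [-3.5000 -6.0000]
S = R + BᵀPB = [1] + [4.2500] = [5.2500]
BᵀPA = [-2.2500 31.0000]
K = S⁻¹·BᵀPA = [-0.4286 5.9048]
A−BK = [1.7143 -4.9524; -0.9286 1.9048]
AᵀP(A−BK) = [3.5357 -13.7143; -13.7143 76.9524]
P' = Q + AᵀP(A−BK) = [23.5357 -21.7143; -21.7143 80.9524]
tr(P') = 104.4881


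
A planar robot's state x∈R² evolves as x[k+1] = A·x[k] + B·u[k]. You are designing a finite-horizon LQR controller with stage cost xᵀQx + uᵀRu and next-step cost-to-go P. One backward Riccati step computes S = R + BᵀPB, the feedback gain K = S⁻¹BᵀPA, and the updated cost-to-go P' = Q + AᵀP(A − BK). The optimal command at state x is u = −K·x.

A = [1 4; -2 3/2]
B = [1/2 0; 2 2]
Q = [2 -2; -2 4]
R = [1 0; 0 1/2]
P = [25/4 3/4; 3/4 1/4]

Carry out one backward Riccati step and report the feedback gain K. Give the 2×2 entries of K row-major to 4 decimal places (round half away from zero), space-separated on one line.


0.7586 3.9517 -0.5517 -0.1103

BᵀP = [4.6250 0.8750; 1.5000 0.5000]
S = R + BᵀPB = [1 0; 0 1/2] + [4.0625 1.7500; 1.7500 1.0000] = [5.0625 1.7500; 1.7500 1.5000]
BᵀPA = [2.8750 19.8125; 0.5000 6.7500]
K = S⁻¹·BᵀPA = [0.7586 3.9517; -0.5517 -0.1103]
A−BK = [0.6207 2.0241; -2.4138 -6.1828]
AᵀP(A−BK) = [2.3448 8.0690; 8.0690 32.0138]
P' = Q + AᵀP(A−BK) = [4.3448 6.0690; 6.0690 36.0138]
tr(P') = 40.3586


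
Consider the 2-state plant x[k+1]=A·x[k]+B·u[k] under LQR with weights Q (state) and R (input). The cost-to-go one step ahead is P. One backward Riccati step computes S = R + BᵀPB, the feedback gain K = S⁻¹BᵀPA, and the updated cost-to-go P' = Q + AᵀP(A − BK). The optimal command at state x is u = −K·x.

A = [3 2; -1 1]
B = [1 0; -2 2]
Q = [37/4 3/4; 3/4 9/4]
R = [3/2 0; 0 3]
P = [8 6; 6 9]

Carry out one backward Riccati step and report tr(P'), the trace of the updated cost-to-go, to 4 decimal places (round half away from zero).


BᵀP = [-4.0000 -12.0000; 12.0000 18.0000]
S = R + BᵀPB = [3/2 0; 0 3] + [20.0000 -24.0000; -24.0000 36.0000] = [21.5000 -24.0000; -24.0000 39.0000]
BᵀPA = [0.0000 -20.0000; 18.0000 42.0000]
K = S⁻¹·BᵀPA = [1.6457 0.8686; 1.4743 1.6114]
A−BK = [1.3543 1.1314; -0.6571 -0.4857]
AᵀP(A−BK) = [18.4629 15.9943; 15.9943 14.6914]
P' = Q + AᵀP(A−BK) = [27.7129 16.7443; 16.7443 16.9414]
tr(P') = 44.6543

44.6543


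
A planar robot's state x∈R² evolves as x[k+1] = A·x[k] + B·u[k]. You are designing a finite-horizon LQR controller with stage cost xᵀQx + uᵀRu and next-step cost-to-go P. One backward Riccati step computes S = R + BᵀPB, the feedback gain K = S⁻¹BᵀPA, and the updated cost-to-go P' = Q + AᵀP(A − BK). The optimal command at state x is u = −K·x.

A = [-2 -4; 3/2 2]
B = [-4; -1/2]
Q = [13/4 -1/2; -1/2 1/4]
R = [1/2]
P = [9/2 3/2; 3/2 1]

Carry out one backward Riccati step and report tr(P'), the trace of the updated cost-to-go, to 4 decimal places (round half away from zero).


BᵀP = [-18.7500 -6.5000]
S = R + BᵀPB = [1/2] + [78.2500] = [78.7500]
BᵀPA = [27.7500 62.0000]
K = S⁻¹·BᵀPA = [0.3524 0.7873]
A−BK = [-0.5905 -0.8508; 1.6762 2.3937]
AᵀP(A−BK) = [1.4714 2.1524; 2.1524 3.1873]
P' = Q + AᵀP(A−BK) = [4.7214 1.6524; 1.6524 3.4373]
tr(P') = 8.1587

8.1587


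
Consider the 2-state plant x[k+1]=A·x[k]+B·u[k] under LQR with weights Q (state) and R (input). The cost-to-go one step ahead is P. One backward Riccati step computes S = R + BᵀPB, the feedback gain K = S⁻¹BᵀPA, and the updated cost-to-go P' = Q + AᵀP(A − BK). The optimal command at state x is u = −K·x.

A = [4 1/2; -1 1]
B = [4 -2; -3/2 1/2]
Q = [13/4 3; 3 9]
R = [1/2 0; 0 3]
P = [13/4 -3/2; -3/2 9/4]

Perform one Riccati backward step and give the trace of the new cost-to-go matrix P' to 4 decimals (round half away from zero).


BᵀP = [15.2500 -9.3750; -7.2500 4.1250]
S = R + BᵀPB = [1/2 0; 0 3] + [75.0625 -35.1875; -35.1875 16.5625] = [75.5625 -35.1875; -35.1875 19.5625]
BᵀPA = [70.3750 -1.7500; -33.1250 0.5000]
K = S⁻¹·BᵀPA = [0.8796 -0.0693; -0.1112 -0.0991]
A−BK = [0.2593 0.5790; 0.3750 0.9456]
AᵀP(A−BK) = [0.6671 0.5948; 0.5948 1.4907]
P' = Q + AᵀP(A−BK) = [3.9171 3.5948; 3.5948 10.4907]
tr(P') = 14.4078

14.4078


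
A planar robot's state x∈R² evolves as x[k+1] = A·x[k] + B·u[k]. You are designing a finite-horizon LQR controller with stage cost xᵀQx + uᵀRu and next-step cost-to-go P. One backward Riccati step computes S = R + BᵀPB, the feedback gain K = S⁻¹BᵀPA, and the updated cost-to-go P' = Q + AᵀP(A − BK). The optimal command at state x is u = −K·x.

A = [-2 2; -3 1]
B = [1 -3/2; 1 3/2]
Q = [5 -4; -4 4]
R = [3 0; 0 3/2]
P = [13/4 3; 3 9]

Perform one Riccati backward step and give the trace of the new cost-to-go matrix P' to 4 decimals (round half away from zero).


30.2480

BᵀP = [6.2500 12.0000; -0.3750 9.0000]
S = R + BᵀPB = [3 0; 0 3/2] + [18.2500 8.6250; 8.6250 14.0625] = [21.2500 8.6250; 8.6250 15.5625]
BᵀPA = [-48.5000 24.5000; -26.2500 8.2500]
K = S⁻¹·BᵀPA = [-2.0614 1.2099; -0.5443 -0.1405]
A−BK = [-0.7549 0.5794; -0.1222 0.0007]
AᵀP(A−BK) = [15.7330 -9.0044; -9.0044 5.5150]
P' = Q + AᵀP(A−BK) = [20.7330 -13.0044; -13.0044 9.5150]
tr(P') = 30.2480


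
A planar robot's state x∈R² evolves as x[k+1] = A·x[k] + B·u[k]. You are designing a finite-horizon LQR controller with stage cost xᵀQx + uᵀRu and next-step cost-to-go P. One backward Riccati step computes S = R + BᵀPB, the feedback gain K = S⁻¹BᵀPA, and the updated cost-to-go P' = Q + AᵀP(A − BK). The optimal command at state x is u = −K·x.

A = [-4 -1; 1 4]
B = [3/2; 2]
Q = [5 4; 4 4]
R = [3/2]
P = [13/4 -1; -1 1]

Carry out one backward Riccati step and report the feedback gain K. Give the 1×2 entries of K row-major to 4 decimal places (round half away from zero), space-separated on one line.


-1.6147 -0.1284

BᵀP = [2.8750 0.5000]
S = R + BᵀPB = [3/2] + [5.3125] = [6.8125]
BᵀPA = [-11.0000 -0.8750]
K = S⁻¹·BᵀPA = [-1.6147 -0.1284]
A−BK = [-1.5780 -0.8073; 4.2294 4.2569]
AᵀP(A−BK) = [43.2385 32.5872; 32.5872 27.1376]
P' = Q + AᵀP(A−BK) = [48.2385 36.5872; 36.5872 31.1376]
tr(P') = 79.3761


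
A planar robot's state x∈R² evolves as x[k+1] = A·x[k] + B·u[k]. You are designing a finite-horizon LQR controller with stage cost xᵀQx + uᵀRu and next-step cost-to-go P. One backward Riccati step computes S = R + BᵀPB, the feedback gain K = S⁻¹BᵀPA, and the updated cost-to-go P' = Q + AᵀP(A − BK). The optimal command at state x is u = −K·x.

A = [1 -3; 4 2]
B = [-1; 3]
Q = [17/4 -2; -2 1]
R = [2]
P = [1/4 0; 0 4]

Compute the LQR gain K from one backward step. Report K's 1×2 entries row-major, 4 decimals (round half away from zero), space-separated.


1.2484 0.6471

BᵀP = [-0.2500 12.0000]
S = R + BᵀPB = [2] + [36.2500] = [38.2500]
BᵀPA = [47.7500 24.7500]
K = S⁻¹·BᵀPA = [1.2484 0.6471]
A−BK = [2.2484 -2.3529; 0.2549 0.0588]
AᵀP(A−BK) = [4.6405 0.3529; 0.3529 2.2353]
P' = Q + AᵀP(A−BK) = [8.8905 -1.6471; -1.6471 3.2353]
tr(P') = 12.1258


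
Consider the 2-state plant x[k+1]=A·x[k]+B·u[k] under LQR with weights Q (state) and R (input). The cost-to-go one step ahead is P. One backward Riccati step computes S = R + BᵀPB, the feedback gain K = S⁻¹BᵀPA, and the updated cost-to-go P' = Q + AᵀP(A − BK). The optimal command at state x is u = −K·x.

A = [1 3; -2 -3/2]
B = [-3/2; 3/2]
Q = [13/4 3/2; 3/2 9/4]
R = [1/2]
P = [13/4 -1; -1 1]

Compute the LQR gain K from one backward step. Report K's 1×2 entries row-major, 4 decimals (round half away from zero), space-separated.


-0.8498 -1.6223

BᵀP = [-6.3750 3.0000]
S = R + BᵀPB = [1/2] + [14.0625] = [14.5625]
BᵀPA = [-12.3750 -23.6250]
K = S⁻¹·BᵀPA = [-0.8498 -1.6223]
A−BK = [-0.2747 0.5665; -0.7253 0.9335]
AᵀP(A−BK) = [0.7339 0.1738; 0.1738 2.1727]
P' = Q + AᵀP(A−BK) = [3.9839 1.6738; 1.6738 4.4227]
tr(P') = 8.4067


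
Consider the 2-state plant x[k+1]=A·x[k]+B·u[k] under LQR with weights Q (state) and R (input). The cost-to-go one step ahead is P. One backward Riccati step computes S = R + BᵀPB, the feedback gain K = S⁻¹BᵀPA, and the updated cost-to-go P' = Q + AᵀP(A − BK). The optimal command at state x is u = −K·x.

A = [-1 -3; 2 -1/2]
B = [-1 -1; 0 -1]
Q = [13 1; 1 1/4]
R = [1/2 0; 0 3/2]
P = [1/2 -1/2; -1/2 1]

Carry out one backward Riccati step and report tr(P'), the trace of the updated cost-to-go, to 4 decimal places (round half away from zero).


18.6563

BᵀP = [-0.5000 0.5000; 0.0000 -0.5000]
S = R + BᵀPB = [1/2 0; 0 3/2] + [0.5000 0.0000; 0.0000 0.5000] = [1.0000 0.0000; 0.0000 2.0000]
BᵀPA = [1.5000 1.2500; -1.0000 0.2500]
K = S⁻¹·BᵀPA = [1.5000 1.2500; -0.5000 0.1250]
A−BK = [0.0000 -1.6250; 1.5000 -0.3750]
AᵀP(A−BK) = [3.7500 1.5000; 1.5000 1.6563]
P' = Q + AᵀP(A−BK) = [16.7500 2.5000; 2.5000 1.9063]
tr(P') = 18.6563


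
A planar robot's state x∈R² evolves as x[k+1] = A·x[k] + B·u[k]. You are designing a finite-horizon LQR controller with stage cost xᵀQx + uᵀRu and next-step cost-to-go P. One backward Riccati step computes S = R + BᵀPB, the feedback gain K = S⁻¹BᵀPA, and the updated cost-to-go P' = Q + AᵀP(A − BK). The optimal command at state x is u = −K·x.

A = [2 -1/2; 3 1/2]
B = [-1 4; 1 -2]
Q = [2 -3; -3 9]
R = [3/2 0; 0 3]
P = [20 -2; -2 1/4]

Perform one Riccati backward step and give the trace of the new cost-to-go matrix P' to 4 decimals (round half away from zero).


12.2278

BᵀP = [-22.0000 2.2500; 84.0000 -8.5000]
S = R + BᵀPB = [3/2 0; 0 3] + [24.2500 -92.5000; -92.5000 353.0000] = [25.7500 -92.5000; -92.5000 356.0000]
BᵀPA = [-37.2500 12.1250; 142.5000 -46.2500]
K = S⁻¹·BᵀPA = [-0.1306 0.0628; 0.3664 -0.1136]
A−BK = [0.4040 0.0172; 3.8633 0.2100]
AᵀP(A−BK) = [1.1807 -0.0979; -0.0979 0.0471]
P' = Q + AᵀP(A−BK) = [3.1807 -3.0979; -3.0979 9.0471]
tr(P') = 12.2278


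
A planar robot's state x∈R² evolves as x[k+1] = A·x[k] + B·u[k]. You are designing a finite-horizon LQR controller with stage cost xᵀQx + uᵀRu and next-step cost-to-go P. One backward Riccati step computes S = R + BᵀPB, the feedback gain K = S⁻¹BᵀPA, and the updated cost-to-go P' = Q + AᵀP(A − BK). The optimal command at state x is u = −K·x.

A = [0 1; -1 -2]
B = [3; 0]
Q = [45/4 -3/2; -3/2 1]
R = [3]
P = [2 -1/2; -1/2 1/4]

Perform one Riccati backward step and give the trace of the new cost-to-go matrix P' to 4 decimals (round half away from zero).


BᵀP = [6.0000 -1.5000]
S = R + BᵀPB = [3] + [18.0000] = [21.0000]
BᵀPA = [1.5000 9.0000]
K = S⁻¹·BᵀPA = [0.0714 0.4286]
A−BK = [-0.2143 -0.2857; -1.0000 -2.0000]
AᵀP(A−BK) = [0.1429 0.3571; 0.3571 1.1429]
P' = Q + AᵀP(A−BK) = [11.3929 -1.1429; -1.1429 2.1429]
tr(P') = 13.5357

13.5357


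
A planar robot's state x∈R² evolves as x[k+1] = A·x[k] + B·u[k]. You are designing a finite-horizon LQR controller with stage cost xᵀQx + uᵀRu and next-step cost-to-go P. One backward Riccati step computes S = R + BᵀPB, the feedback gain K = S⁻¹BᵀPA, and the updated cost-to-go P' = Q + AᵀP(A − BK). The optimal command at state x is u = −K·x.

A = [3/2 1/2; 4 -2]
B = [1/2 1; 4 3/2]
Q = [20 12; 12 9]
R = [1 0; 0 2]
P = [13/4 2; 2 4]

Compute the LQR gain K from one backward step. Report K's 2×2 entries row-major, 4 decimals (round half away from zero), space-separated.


0.8280 -0.5320 0.6069 0.2869

BᵀP = [9.6250 17.0000; 6.2500 8.0000]
S = R + BᵀPB = [1 0; 0 2] + [72.8125 35.1250; 35.1250 18.2500] = [73.8125 35.1250; 35.1250 20.2500]
BᵀPA = [82.4375 -29.1875; 41.3750 -12.8750]
K = S⁻¹·BᵀPA = [0.8280 -0.5320; 0.6069 0.2869]
A−BK = [0.4790 0.4790; -0.2225 -0.3025]
AᵀP(A−BK) = [1.9399 0.4199; 0.4199 0.9799]
P' = Q + AᵀP(A−BK) = [21.9399 12.4199; 12.4199 9.9799]
tr(P') = 31.9198


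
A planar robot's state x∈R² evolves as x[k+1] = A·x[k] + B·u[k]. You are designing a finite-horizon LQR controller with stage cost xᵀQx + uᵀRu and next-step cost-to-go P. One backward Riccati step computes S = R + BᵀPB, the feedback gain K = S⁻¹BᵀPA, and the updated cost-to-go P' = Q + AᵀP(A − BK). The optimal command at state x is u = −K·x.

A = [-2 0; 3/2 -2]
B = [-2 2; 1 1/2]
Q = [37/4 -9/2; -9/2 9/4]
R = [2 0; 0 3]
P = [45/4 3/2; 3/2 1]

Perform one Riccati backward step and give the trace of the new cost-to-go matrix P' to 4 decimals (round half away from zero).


15.7455

BᵀP = [-21.0000 -2.0000; 23.2500 3.5000]
S = R + BᵀPB = [2 0; 0 3] + [40.0000 -43.0000; -43.0000 48.2500] = [42.0000 -43.0000; -43.0000 51.2500]
BᵀPA = [39.0000 4.0000; -41.2500 -7.0000]
K = S⁻¹·BᵀPA = [0.7414 -0.3163; -0.1829 -0.4020]
A−BK = [-0.1516 0.1713; 0.8501 -1.4827]
AᵀP(A−BK) = [1.7941 -1.2455; -1.2455 2.4514]
P' = Q + AᵀP(A−BK) = [11.0441 -5.7455; -5.7455 4.7014]
tr(P') = 15.7455


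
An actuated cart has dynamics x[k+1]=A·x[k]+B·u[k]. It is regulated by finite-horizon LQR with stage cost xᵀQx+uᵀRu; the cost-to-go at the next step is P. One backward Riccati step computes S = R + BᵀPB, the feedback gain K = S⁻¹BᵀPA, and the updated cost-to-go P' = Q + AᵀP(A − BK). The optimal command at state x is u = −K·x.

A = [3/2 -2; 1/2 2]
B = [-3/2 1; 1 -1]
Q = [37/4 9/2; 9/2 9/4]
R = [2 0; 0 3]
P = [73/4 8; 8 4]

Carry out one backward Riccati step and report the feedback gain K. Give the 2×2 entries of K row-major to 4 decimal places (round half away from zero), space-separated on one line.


BᵀP = [-19.3750 -8.0000; 10.2500 4.0000]
S = R + BᵀPB = [2 0; 0 3] + [21.0625 -11.3750; -11.3750 6.2500] = [23.0625 -11.3750; -11.3750 9.2500]
BᵀPA = [-33.0625 22.7500; 17.3750 -12.5000]
K = S⁻¹·BᵀPA = [-1.2889 0.8131; 0.2934 -0.3515]
A−BK = [-0.7267 -0.4289; 2.0823 0.8354]
AᵀP(A−BK) = [6.3507 -1.7602; -1.7602 2.1087]
P' = Q + AᵀP(A−BK) = [15.6007 2.7398; 2.7398 4.3587]
tr(P') = 19.9594

-1.2889 0.8131 0.2934 -0.3515


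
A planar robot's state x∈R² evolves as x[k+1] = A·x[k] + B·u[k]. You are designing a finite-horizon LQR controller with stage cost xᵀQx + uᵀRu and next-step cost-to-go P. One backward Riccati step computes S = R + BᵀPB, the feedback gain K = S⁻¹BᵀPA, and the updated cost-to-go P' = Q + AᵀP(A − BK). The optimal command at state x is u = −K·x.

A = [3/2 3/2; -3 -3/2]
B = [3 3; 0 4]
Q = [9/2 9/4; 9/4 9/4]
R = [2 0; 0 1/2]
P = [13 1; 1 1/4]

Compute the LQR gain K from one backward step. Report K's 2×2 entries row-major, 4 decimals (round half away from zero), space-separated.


BᵀP = [39.0000 3.0000; 43.0000 4.0000]
S = R + BᵀPB = [2 0; 0 1/2] + [117.0000 129.0000; 129.0000 145.0000] = [119.0000 129.0000; 129.0000 145.5000]
BᵀPA = [49.5000 54.0000; 52.5000 58.5000]
K = S⁻¹·BᵀPA = [0.6381 0.4610; -0.2049 -0.0067]
A−BK = [0.2004 0.1370; -2.1804 -1.4733]
AᵀP(A−BK) = [1.6720 1.1551; 1.1551 0.8080]
P' = Q + AᵀP(A−BK) = [6.1720 3.4051; 3.4051 3.0580]
tr(P') = 9.2301

0.6381 0.4610 -0.2049 -0.0067


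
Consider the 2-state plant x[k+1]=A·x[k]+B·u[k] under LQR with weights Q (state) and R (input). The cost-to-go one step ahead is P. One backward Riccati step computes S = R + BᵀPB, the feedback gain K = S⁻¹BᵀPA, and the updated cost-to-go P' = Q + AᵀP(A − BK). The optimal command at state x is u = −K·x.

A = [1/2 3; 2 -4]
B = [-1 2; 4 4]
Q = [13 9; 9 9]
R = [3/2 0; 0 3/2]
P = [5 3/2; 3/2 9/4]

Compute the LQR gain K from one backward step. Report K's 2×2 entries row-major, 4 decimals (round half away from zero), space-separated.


0.1637 -1.5054 0.3284 0.5911

BᵀP = [1.0000 7.5000; 16.0000 12.0000]
S = R + BᵀPB = [3/2 0; 0 3/2] + [29.0000 32.0000; 32.0000 80.0000] = [30.5000 32.0000; 32.0000 81.5000]
BᵀPA = [15.5000 -27.0000; 32.0000 0.0000]
K = S⁻¹·BᵀPA = [0.1637 -1.5054; 0.3284 0.5911]
A−BK = [0.0069 0.3125; 0.0318 -0.3427]
AᵀP(A−BK) = [0.2051 -0.0808; -0.0808 4.3545]
P' = Q + AᵀP(A−BK) = [13.2051 8.9192; 8.9192 13.3545]
tr(P') = 26.5596


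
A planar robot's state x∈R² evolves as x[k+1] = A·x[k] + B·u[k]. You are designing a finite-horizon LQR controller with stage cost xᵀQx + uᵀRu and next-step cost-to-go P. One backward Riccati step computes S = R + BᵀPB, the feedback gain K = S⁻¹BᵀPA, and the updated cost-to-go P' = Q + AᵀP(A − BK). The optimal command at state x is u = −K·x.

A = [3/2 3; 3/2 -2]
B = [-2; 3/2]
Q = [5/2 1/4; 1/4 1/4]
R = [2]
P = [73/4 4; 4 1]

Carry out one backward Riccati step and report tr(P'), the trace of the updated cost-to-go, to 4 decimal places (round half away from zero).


10.7444

BᵀP = [-30.5000 -6.5000]
S = R + BᵀPB = [2] + [51.2500] = [53.2500]
BᵀPA = [-55.5000 -78.5000]
K = S⁻¹·BᵀPA = [-1.0423 -1.4742]
A−BK = [-0.5845 0.0516; 3.0634 0.2113]
AᵀP(A−BK) = [3.4674 3.3081; 3.3081 4.5270]
P' = Q + AᵀP(A−BK) = [5.9674 3.5581; 3.5581 4.7770]
tr(P') = 10.7444


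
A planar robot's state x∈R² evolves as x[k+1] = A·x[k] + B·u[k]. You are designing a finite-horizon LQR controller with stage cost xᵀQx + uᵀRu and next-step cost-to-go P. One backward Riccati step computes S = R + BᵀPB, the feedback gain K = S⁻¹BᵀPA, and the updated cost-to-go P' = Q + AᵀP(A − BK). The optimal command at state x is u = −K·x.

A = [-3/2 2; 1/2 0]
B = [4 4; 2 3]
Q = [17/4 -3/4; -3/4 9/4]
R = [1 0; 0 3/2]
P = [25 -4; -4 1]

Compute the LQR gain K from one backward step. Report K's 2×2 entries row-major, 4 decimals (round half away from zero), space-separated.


-0.4662 0.5080 0.0428 0.0330

BᵀP = [92.0000 -14.0000; 88.0000 -13.0000]
S = R + BᵀPB = [1 0; 0 3/2] + [340.0000 326.0000; 326.0000 313.0000] = [341.0000 326.0000; 326.0000 314.5000]
BᵀPA = [-145.0000 184.0000; -138.5000 176.0000]
K = S⁻¹·BᵀPA = [-0.4662 0.5080; 0.0428 0.0330]
A−BK = [0.1933 -0.1642; 1.3038 -1.1151]
AᵀP(A−BK) = [0.8379 -0.7636; -0.7636 0.7124]
P' = Q + AᵀP(A−BK) = [5.0879 -1.5136; -1.5136 2.9624]
tr(P') = 8.0503


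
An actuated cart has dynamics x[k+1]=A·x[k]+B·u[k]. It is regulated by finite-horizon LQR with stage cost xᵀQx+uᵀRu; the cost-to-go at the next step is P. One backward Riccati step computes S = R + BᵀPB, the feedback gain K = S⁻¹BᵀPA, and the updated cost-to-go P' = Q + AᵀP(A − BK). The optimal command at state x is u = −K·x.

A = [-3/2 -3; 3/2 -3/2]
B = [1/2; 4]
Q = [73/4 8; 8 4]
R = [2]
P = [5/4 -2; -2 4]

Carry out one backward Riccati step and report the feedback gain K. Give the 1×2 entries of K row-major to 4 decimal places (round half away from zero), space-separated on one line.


0.5756 -0.0064

BᵀP = [-7.3750 15.0000]
S = R + BᵀPB = [2] + [56.3125] = [58.3125]
BᵀPA = [33.5625 -0.3750]
K = S⁻¹·BᵀPA = [0.5756 -0.0064]
A−BK = [-1.7878 -2.9968; -0.8023 -1.4743]
AᵀP(A−BK) = [1.4952 1.3408; 1.3408 2.2476]
P' = Q + AᵀP(A−BK) = [19.7452 9.3408; 9.3408 6.2476]
tr(P') = 25.9928


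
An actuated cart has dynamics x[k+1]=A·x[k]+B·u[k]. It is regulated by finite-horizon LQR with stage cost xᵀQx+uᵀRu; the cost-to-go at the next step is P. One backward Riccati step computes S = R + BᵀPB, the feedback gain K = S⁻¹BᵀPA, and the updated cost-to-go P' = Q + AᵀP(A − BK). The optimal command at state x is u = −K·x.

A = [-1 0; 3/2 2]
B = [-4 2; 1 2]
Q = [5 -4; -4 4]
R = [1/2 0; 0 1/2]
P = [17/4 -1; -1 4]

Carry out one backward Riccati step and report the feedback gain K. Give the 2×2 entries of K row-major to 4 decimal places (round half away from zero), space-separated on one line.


0.4931 0.3921 0.4848 0.7781

BᵀP = [-18.0000 8.0000; 6.5000 6.0000]
S = R + BᵀPB = [1/2 0; 0 1/2] + [80.0000 -20.0000; -20.0000 25.0000] = [80.5000 -20.0000; -20.0000 25.5000]
BᵀPA = [30.0000 16.0000; 2.5000 12.0000]
K = S⁻¹·BᵀPA = [0.4931 0.3921; 0.4848 0.7781]
A−BK = [0.0029 0.0121; 0.0373 0.0517]
AᵀP(A−BK) = [0.2445 0.2925; 0.2925 0.3897]
P' = Q + AᵀP(A−BK) = [5.2445 -3.7075; -3.7075 4.3897]
tr(P') = 9.6341


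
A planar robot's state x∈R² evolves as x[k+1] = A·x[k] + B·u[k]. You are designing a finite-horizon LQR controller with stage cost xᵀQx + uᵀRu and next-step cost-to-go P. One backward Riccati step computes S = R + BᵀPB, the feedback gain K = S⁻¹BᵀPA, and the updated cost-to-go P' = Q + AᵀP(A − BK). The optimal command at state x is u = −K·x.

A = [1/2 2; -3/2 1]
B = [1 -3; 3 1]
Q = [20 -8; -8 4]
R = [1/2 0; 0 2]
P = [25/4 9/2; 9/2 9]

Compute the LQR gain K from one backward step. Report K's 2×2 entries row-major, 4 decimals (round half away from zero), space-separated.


-0.3936 0.5046 -0.2807 -0.4720

BᵀP = [19.7500 31.5000; -14.2500 -4.5000]
S = R + BᵀPB = [1/2 0; 0 2] + [114.2500 -27.7500; -27.7500 38.2500] = [114.7500 -27.7500; -27.7500 40.2500]
BᵀPA = [-37.3750 71.0000; -0.3750 -33.0000]
K = S⁻¹·BᵀPA = [-0.3936 0.5046; -0.2807 -0.4720]
A−BK = [0.0516 0.0794; -0.0386 -0.0418]
AᵀP(A−BK) = [0.2471 0.1823; 0.1823 0.5981]
P' = Q + AᵀP(A−BK) = [20.2471 -7.8177; -7.8177 4.5981]
tr(P') = 24.8453


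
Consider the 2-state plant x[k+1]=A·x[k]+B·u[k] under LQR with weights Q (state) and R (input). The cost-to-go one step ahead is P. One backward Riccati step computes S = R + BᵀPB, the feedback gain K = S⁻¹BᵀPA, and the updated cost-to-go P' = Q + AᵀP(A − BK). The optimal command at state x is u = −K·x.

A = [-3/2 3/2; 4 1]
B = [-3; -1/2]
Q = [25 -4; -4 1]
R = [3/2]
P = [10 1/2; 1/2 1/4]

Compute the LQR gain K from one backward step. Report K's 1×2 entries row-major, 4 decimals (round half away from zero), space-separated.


0.4177 -0.5050

BᵀP = [-30.2500 -1.6250]
S = R + BᵀPB = [3/2] + [91.5625] = [93.0625]
BᵀPA = [38.8750 -47.0000]
K = S⁻¹·BᵀPA = [0.4177 -0.5050]
A−BK = [-0.2468 -0.0151; 4.2089 0.7475]
AᵀP(A−BK) = [4.2607 0.3833; 0.3833 0.5133]
P' = Q + AᵀP(A−BK) = [29.2607 -3.6167; -3.6167 1.5133]
tr(P') = 30.7740


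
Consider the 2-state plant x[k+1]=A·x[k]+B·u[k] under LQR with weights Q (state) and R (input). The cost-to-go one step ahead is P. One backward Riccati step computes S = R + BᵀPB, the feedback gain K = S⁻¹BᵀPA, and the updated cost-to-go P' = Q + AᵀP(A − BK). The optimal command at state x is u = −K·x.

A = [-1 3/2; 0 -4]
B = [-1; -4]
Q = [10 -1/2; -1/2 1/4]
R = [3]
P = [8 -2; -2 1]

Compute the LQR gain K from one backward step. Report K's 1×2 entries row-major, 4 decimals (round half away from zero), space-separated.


0.0000 0.7273

BᵀP = [0.0000 -2.0000]
S = R + BᵀPB = [3] + [8.0000] = [11.0000]
BᵀPA = [0.0000 8.0000]
K = S⁻¹·BᵀPA = [0.0000 0.7273]
A−BK = [-1.0000 2.2273; 0.0000 -1.0909]
AᵀP(A−BK) = [8.0000 -20.0000; -20.0000 52.1818]
P' = Q + AᵀP(A−BK) = [18.0000 -20.5000; -20.5000 52.4318]
tr(P') = 70.4318


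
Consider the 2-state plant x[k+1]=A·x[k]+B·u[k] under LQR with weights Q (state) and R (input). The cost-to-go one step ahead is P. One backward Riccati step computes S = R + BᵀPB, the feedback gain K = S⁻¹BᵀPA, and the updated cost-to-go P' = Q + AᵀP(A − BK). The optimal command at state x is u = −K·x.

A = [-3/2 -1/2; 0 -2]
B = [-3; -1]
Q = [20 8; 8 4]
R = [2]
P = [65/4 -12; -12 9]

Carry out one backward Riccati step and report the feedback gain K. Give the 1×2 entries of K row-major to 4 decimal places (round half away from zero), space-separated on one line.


BᵀP = [-36.7500 27.0000]
S = R + BᵀPB = [2] + [83.2500] = [85.2500]
BᵀPA = [55.1250 -35.6250]
K = S⁻¹·BᵀPA = [0.6466 -0.4179]
A−BK = [0.4399 -1.7537; 0.6466 -2.4179]
AᵀP(A−BK) = [0.9172 -0.7764; -0.7764 1.1752]
P' = Q + AᵀP(A−BK) = [20.9172 7.2236; 7.2236 5.1752]
tr(P') = 26.0924

0.6466 -0.4179


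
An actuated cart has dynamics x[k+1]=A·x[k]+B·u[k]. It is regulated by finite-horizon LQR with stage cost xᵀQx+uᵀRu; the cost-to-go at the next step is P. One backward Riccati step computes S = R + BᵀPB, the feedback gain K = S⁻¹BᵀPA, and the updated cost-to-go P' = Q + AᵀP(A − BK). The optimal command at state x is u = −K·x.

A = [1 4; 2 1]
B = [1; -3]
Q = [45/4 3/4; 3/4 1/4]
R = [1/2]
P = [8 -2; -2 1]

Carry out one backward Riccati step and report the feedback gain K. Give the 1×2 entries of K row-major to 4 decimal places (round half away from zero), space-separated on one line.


0.1356 1.7288

BᵀP = [14.0000 -5.0000]
S = R + BᵀPB = [1/2] + [29.0000] = [29.5000]
BᵀPA = [4.0000 51.0000]
K = S⁻¹·BᵀPA = [0.1356 1.7288]
A−BK = [0.8644 2.2712; 2.4068 6.1864]
AᵀP(A−BK) = [3.4576 9.0847; 9.0847 24.8305]
P' = Q + AᵀP(A−BK) = [14.7076 9.8347; 9.8347 25.0805]
tr(P') = 39.7881


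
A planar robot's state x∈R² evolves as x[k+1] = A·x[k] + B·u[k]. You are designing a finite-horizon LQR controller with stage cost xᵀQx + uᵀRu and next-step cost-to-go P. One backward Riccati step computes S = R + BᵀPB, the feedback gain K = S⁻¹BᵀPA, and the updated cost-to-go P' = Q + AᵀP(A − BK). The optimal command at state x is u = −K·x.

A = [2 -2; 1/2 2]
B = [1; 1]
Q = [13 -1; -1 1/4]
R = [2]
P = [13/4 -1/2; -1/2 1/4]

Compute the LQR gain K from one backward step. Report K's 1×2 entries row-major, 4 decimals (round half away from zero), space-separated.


1.1944 -1.3333

BᵀP = [2.7500 -0.2500]
S = R + BᵀPB = [2] + [2.5000] = [4.5000]
BᵀPA = [5.3750 -6.0000]
K = S⁻¹·BᵀPA = [1.1944 -1.3333]
A−BK = [0.8056 -0.6667; -0.6944 3.3333]
AᵀP(A−BK) = [5.6424 -7.0833; -7.0833 10.0000]
P' = Q + AᵀP(A−BK) = [18.6424 -8.0833; -8.0833 10.2500]
tr(P') = 28.8924


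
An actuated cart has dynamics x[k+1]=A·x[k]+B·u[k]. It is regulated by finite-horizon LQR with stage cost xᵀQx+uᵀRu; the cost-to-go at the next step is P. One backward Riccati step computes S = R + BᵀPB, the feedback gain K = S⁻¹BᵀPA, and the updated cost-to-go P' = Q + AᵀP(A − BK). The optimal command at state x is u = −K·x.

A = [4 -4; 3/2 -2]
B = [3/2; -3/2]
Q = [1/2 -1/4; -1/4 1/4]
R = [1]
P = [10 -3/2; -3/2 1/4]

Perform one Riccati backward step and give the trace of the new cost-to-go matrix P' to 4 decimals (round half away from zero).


BᵀP = [17.2500 -2.6250]
S = R + BᵀPB = [1] + [29.8125] = [30.8125]
BᵀPA = [65.0625 -63.7500]
K = S⁻¹·BᵀPA = [2.1116 -2.0690]
A−BK = [0.8327 -0.8966; 4.6673 -5.1034]
AᵀP(A−BK) = [5.1790 -5.1379; -5.1379 5.1034]
P' = Q + AᵀP(A−BK) = [5.6790 -5.3879; -5.3879 5.3534]
tr(P') = 11.0325

11.0325
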